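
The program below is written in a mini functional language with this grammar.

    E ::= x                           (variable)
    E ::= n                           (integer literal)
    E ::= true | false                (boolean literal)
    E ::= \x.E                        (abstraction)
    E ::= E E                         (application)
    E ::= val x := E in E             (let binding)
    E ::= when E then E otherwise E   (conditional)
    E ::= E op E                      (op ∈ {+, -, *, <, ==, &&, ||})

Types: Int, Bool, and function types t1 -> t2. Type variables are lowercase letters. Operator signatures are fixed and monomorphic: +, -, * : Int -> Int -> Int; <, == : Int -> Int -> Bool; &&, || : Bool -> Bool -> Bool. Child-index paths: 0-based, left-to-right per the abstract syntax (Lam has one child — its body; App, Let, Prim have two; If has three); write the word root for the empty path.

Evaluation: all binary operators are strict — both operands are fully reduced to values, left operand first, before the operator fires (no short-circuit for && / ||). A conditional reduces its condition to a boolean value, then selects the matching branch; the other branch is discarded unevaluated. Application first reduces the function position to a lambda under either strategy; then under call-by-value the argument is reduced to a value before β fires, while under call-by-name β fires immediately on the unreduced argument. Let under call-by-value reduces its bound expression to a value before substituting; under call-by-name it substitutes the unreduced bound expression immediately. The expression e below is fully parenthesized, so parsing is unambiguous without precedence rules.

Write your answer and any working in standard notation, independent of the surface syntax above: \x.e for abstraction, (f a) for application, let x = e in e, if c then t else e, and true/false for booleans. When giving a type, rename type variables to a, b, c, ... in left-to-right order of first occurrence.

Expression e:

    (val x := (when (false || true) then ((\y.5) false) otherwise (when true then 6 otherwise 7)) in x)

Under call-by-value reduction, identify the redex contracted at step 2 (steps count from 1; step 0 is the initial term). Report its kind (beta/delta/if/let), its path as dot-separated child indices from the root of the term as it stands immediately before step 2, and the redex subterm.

Derivation:
step 0: (let x = (if (false || true) then ((\y.5) false) else (if true then 6 else 7)) in x)
step 1: [delta@0.0] (let x = (if true then ((\y.5) false) else (if true then 6 else 7)) in x)
step 2: [if@0] (let x = ((\y.5) false) in x)

Answer: if at 0 : (if true then ((\y.5) false) else (if true then 6 else 7))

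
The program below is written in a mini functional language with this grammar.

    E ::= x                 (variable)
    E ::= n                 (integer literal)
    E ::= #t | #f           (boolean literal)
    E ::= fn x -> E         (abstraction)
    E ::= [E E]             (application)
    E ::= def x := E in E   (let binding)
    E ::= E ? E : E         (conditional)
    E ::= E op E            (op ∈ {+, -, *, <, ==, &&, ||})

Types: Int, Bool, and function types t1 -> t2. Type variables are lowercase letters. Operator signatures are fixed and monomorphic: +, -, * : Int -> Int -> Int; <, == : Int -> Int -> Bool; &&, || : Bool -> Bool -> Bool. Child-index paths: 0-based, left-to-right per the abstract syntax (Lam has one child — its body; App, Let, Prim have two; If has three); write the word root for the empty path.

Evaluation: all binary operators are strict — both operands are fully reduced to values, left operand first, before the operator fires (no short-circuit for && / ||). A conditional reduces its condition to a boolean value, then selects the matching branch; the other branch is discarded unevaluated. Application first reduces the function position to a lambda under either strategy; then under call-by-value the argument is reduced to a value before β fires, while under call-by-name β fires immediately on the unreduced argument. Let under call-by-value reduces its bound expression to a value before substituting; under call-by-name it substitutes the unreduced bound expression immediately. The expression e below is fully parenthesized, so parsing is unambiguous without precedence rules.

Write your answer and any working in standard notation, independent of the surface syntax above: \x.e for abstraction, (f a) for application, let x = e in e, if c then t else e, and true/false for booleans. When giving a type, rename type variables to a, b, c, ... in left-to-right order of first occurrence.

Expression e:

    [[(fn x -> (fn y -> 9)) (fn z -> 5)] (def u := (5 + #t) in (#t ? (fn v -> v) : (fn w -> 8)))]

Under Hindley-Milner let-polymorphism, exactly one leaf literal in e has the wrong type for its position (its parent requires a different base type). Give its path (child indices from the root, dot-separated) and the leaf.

Answer: 1.0.1 : true

Trace:
\y._ : b -> Int
\x._ : a -> b -> Int
\z._ : c -> Int
  unify a -> b -> Int ~ (c -> Int) -> d
  unify a ~ c -> Int
  unify b -> Int ~ d
_ _ : b -> Int
  unify Int ~ Int
  unify Bool ~ Int
  FAIL: mismatch Bool ~ Int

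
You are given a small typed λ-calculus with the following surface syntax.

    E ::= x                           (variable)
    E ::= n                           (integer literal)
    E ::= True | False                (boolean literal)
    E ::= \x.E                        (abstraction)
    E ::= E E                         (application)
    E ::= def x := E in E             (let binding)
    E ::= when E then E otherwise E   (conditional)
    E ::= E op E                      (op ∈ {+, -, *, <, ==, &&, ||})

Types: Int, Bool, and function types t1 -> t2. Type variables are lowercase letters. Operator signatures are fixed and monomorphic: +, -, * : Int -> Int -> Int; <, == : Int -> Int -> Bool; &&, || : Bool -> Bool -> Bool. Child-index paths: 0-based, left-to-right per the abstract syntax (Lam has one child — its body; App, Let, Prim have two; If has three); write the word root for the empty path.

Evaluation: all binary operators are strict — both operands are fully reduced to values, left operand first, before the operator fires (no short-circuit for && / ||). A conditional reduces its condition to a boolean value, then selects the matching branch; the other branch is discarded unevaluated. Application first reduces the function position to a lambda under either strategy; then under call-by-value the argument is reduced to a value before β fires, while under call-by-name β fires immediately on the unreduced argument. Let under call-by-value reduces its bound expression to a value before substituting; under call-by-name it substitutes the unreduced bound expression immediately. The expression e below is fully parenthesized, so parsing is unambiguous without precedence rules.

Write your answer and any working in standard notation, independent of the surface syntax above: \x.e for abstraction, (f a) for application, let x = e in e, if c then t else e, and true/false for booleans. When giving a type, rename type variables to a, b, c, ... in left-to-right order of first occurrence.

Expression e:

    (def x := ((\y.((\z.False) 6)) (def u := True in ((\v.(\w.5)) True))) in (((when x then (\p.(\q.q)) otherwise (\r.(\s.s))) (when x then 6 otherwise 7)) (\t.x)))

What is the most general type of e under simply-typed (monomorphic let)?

Answer: a -> Bool

Derivation:
\z._ : b -> Bool
  unify b -> Bool ~ Int -> c
  unify b ~ Int
  unify Bool ~ c
_ _ : Bool
\y._ : a -> Bool
let u : Bool
\w._ : e -> Int
\v._ : d -> e -> Int
  unify d -> e -> Int ~ Bool -> f
  unify d ~ Bool
  unify e -> Int ~ f
_ _ : e -> Int
  unify a -> Bool ~ (e -> Int) -> g
  unify a ~ e -> Int
  unify Bool ~ g
_ _ : Bool
let x : Bool
x : Bool
  unify Bool ~ Bool
q : i
\q._ : i -> i
\p._ : h -> i -> i
s : k
\s._ : k -> k
\r._ : j -> k -> k
  unify h -> i -> i ~ j -> k -> k
  unify h ~ j
  unify i -> i ~ k -> k
  unify i ~ k
  unify k ~ k
x : Bool
  unify Bool ~ Bool
  unify Int ~ Int
  unify j -> k -> k ~ Int -> l
  unify j ~ Int
  unify k -> k ~ l
_ _ : k -> k
x : Bool
\t._ : m -> Bool
  unify k -> k ~ (m -> Bool) -> n
  unify k ~ m -> Bool
  unify m -> Bool ~ n
_ _ : m -> Bool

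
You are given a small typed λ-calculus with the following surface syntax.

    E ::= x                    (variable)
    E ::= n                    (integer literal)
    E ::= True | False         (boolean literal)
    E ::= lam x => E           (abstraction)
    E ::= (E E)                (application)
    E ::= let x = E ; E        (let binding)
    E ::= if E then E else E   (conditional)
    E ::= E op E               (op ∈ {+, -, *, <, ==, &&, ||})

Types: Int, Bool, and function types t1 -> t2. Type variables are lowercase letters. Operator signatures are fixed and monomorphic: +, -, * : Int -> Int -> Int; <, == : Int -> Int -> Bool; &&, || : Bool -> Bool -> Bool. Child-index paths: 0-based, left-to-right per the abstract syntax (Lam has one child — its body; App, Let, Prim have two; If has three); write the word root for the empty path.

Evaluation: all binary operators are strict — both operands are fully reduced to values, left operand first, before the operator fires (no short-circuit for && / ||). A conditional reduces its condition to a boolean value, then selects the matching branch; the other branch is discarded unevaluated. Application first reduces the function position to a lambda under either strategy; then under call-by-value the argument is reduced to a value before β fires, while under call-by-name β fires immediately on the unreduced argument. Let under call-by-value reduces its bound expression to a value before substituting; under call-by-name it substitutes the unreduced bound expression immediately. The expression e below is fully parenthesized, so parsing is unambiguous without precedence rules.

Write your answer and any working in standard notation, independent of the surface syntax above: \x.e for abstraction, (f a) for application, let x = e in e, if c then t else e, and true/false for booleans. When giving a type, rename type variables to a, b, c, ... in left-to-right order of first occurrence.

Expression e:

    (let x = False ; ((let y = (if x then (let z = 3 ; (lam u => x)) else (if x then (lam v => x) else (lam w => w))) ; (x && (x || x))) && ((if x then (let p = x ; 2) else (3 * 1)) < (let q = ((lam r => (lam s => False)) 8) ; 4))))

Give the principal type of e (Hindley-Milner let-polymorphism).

Derivation:
let x : Bool
x : Bool
  unify Bool ~ Bool
let z : Int
x : Bool
\u._ : a -> Bool
x : Bool
  unify Bool ~ Bool
x : Bool
\v._ : b -> Bool
w : c
\w._ : c -> c
  unify b -> Bool ~ c -> c
  unify b ~ c
  unify Bool ~ c
  unify a -> Bool ~ Bool -> Bool
  unify a ~ Bool
  unify Bool ~ Bool
let y : Bool -> Bool
x : Bool
  unify Bool ~ Bool
x : Bool
  unify Bool ~ Bool
x : Bool
  unify Bool ~ Bool
  unify Bool ~ Bool
  unify Bool ~ Bool
x : Bool
  unify Bool ~ Bool
x : Bool
let p : Bool
  unify Int ~ Int
  unify Int ~ Int
  unify Int ~ Int
  unify Int ~ Int
\s._ : e -> Bool
\r._ : d -> e -> Bool
  unify d -> e -> Bool ~ Int -> f
  unify d ~ Int
  unify e -> Bool ~ f
_ _ : e -> Bool
let q : forall. e -> Bool
  unify Int ~ Int
  unify Bool ~ Bool

Answer: Bool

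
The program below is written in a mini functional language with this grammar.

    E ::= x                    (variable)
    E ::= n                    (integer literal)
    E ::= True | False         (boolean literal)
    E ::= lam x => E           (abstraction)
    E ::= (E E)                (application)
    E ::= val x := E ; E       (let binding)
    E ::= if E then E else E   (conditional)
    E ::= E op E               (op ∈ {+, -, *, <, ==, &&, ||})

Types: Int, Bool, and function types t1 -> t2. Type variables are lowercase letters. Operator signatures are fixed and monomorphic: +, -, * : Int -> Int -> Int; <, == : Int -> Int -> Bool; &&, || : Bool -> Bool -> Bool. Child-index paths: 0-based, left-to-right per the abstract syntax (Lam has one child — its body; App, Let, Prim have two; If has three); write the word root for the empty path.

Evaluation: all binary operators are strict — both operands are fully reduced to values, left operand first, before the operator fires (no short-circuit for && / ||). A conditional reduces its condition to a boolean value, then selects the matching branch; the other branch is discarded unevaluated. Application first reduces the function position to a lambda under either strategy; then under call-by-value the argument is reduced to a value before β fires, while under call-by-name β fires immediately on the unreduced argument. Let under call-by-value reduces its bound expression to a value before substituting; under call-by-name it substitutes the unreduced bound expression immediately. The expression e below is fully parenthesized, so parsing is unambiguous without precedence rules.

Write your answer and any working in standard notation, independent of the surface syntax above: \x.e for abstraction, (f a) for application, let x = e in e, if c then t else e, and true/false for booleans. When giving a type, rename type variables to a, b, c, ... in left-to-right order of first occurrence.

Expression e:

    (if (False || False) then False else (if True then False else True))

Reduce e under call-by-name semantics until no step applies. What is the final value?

Derivation:
step 0: (if (false || false) then false else (if true then false else true))
step 1: [delta@0] (if false then false else (if true then false else true))
step 2: [if@root] (if true then false else true)
step 3: [if@root] false

Answer: false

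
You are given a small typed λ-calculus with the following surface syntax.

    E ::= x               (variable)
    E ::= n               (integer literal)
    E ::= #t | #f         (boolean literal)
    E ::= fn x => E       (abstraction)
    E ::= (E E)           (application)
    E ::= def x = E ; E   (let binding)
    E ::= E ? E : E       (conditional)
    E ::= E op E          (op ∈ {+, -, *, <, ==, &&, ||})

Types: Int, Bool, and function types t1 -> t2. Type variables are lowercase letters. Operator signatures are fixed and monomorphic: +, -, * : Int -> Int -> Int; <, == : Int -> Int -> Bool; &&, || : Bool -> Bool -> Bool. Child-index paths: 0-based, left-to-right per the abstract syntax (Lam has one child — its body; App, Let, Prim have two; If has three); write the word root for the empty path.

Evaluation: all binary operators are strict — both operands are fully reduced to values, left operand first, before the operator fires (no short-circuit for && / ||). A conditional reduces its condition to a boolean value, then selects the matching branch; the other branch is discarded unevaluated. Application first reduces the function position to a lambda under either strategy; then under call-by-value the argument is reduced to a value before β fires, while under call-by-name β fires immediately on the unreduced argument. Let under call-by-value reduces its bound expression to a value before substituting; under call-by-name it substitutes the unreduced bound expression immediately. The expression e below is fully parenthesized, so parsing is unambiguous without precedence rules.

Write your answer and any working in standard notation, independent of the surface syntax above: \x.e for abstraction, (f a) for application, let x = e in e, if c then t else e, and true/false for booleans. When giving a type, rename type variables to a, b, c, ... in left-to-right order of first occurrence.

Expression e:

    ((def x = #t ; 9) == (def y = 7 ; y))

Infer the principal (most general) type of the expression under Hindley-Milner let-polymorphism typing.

Answer: Bool

Working:
let x : Bool
  unify Int ~ Int
let y : Int
y : Int
  unify Int ~ Int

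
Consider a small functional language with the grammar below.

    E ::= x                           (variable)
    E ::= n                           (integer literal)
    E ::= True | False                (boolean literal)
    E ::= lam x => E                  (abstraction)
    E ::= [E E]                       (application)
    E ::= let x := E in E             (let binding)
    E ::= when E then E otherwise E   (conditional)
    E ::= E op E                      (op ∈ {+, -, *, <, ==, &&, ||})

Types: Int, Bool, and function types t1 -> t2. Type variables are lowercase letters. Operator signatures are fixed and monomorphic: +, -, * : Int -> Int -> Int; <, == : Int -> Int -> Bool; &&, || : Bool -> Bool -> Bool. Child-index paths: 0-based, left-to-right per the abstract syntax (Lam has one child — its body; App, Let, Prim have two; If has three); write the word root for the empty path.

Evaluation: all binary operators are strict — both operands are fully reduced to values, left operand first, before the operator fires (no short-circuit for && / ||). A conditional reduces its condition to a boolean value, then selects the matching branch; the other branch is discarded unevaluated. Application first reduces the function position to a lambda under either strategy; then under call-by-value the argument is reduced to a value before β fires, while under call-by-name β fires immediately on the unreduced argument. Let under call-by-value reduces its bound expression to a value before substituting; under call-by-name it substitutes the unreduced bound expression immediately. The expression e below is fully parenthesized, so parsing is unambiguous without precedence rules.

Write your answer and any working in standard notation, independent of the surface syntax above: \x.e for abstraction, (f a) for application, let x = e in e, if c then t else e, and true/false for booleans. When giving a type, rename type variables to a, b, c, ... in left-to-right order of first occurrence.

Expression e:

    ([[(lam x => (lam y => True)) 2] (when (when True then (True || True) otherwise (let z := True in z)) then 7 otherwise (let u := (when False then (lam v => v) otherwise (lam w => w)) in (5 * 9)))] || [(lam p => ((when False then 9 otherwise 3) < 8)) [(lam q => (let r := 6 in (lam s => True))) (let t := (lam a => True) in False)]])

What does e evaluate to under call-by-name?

Working:
step 0: ((((\x.(\y.true)) 2) (if (if true then (true || true) else (let z = true in z)) then 7 else (let u = (if false then (\v.v) else (\w.w)) in (5 * 9)))) || ((\p.((if false then 9 else 3) < 8)) ((\q.(let r = 6 in (\s.true))) (let t = (\a.true) in false))))
step 1: [beta@0.0] (((\y.true) (if (if true then (true || true) else (let z = true in z)) then 7 else (let u = (if false then (\v.v) else (\w.w)) in (5 * 9)))) || ((\p.((if false then 9 else 3) < 8)) ((\q.(let r = 6 in (\s.true))) (let t = (\a.true) in false))))
step 2: [beta@0] (true || ((\p.((if false then 9 else 3) < 8)) ((\q.(let r = 6 in (\s.true))) (let t = (\a.true) in false))))
step 3: [beta@1] (true || ((if false then 9 else 3) < 8))
step 4: [if@1.0] (true || (3 < 8))
step 5: [delta@1] (true || true)
step 6: [delta@root] true

Answer: true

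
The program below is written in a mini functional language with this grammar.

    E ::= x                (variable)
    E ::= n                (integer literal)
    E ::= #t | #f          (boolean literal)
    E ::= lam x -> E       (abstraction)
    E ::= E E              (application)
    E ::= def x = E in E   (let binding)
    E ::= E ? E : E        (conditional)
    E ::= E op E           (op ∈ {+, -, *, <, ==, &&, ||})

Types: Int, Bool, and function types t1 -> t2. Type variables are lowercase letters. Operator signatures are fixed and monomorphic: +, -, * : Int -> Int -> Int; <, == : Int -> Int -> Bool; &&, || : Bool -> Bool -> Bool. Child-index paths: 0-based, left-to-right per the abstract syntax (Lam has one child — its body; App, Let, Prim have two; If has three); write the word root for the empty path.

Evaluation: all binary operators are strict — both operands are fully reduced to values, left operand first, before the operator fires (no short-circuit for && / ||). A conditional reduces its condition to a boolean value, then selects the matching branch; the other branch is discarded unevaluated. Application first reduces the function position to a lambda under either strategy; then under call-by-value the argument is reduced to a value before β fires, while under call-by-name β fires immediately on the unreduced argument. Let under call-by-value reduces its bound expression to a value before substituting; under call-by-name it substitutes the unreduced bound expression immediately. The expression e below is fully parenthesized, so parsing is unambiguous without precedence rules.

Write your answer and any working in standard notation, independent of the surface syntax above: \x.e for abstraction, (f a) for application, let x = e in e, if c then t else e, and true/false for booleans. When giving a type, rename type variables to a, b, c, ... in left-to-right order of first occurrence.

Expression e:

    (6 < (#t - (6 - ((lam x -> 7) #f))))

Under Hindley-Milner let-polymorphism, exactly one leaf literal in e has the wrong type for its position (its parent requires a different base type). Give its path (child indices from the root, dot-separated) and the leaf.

Answer: 1.0 : true

Working:
  unify Int ~ Int
  unify Bool ~ Int
  FAIL: mismatch Bool ~ Int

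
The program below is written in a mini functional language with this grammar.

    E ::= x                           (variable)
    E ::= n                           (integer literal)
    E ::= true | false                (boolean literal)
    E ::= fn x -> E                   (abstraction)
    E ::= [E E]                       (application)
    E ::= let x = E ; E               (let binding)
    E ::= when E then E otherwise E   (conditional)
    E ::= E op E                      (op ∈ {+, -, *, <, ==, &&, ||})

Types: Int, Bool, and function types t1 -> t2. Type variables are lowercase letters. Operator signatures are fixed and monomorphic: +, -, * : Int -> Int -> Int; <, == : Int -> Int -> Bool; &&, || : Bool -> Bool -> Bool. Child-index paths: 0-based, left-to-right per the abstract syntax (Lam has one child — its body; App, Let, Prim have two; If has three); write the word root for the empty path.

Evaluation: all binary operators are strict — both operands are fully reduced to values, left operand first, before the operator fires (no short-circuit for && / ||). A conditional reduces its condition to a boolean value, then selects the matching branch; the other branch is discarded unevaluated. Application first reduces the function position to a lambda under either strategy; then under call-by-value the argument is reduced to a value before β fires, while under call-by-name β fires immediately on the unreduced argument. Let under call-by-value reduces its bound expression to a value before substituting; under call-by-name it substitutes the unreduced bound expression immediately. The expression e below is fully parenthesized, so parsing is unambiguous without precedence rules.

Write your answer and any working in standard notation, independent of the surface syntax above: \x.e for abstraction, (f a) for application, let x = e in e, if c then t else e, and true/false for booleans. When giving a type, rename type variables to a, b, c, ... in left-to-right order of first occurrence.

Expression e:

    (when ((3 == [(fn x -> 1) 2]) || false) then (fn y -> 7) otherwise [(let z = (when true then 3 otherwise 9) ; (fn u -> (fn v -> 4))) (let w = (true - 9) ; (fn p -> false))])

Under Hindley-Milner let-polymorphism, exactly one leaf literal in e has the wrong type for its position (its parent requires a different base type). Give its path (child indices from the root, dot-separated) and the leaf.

Answer: 2.1.0.0 : true

Derivation:
  unify Int ~ Int
\x._ : a -> Int
  unify a -> Int ~ Int -> b
  unify a ~ Int
  unify Int ~ b
_ _ : Int
  unify Int ~ Int
  unify Bool ~ Bool
  unify Bool ~ Bool
  unify Bool ~ Bool
\y._ : c -> Int
  unify Bool ~ Bool
  unify Int ~ Int
let z : Int
\v._ : e -> Int
\u._ : d -> e -> Int
  unify Bool ~ Int
  FAIL: mismatch Bool ~ Int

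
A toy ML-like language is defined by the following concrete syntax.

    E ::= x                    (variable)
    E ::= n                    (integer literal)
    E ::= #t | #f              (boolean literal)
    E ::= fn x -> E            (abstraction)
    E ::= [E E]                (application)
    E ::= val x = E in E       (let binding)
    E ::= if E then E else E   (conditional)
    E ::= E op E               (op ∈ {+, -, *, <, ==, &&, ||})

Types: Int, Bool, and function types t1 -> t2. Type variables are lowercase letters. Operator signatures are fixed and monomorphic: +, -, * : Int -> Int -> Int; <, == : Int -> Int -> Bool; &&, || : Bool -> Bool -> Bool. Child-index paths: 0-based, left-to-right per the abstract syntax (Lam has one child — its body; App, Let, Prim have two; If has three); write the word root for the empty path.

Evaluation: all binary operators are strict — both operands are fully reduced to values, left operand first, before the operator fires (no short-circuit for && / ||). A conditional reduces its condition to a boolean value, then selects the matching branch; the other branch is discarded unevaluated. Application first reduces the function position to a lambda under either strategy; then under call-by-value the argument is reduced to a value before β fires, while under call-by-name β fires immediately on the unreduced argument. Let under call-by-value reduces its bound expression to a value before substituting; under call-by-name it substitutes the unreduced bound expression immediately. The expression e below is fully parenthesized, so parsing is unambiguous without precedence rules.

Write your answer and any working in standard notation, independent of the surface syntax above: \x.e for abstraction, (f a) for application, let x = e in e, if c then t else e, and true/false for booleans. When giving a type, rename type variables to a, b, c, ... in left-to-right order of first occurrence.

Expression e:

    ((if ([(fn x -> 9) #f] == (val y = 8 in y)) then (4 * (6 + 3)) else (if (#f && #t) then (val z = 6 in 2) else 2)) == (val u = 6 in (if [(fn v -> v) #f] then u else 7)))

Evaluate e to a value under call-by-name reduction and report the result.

Answer: false

Derivation:
step 0: ((if (((\x.9) false) == (let y = 8 in y)) then (4 * (6 + 3)) else (if (false && true) then (let z = 6 in 2) else 2)) == (let u = 6 in (if ((\v.v) false) then u else 7)))
step 1: [beta@0.0.0] ((if (9 == (let y = 8 in y)) then (4 * (6 + 3)) else (if (false && true) then (let z = 6 in 2) else 2)) == (let u = 6 in (if ((\v.v) false) then u else 7)))
step 2: [let@0.0.1] ((if (9 == 8) then (4 * (6 + 3)) else (if (false && true) then (let z = 6 in 2) else 2)) == (let u = 6 in (if ((\v.v) false) then u else 7)))
step 3: [delta@0.0] ((if false then (4 * (6 + 3)) else (if (false && true) then (let z = 6 in 2) else 2)) == (let u = 6 in (if ((\v.v) false) then u else 7)))
step 4: [if@0] ((if (false && true) then (let z = 6 in 2) else 2) == (let u = 6 in (if ((\v.v) false) then u else 7)))
step 5: [delta@0.0] ((if false then (let z = 6 in 2) else 2) == (let u = 6 in (if ((\v.v) false) then u else 7)))
step 6: [if@0] (2 == (let u = 6 in (if ((\v.v) false) then u else 7)))
step 7: [let@1] (2 == (if ((\v.v) false) then 6 else 7))
step 8: [beta@1.0] (2 == (if false then 6 else 7))
step 9: [if@1] (2 == 7)
step 10: [delta@root] false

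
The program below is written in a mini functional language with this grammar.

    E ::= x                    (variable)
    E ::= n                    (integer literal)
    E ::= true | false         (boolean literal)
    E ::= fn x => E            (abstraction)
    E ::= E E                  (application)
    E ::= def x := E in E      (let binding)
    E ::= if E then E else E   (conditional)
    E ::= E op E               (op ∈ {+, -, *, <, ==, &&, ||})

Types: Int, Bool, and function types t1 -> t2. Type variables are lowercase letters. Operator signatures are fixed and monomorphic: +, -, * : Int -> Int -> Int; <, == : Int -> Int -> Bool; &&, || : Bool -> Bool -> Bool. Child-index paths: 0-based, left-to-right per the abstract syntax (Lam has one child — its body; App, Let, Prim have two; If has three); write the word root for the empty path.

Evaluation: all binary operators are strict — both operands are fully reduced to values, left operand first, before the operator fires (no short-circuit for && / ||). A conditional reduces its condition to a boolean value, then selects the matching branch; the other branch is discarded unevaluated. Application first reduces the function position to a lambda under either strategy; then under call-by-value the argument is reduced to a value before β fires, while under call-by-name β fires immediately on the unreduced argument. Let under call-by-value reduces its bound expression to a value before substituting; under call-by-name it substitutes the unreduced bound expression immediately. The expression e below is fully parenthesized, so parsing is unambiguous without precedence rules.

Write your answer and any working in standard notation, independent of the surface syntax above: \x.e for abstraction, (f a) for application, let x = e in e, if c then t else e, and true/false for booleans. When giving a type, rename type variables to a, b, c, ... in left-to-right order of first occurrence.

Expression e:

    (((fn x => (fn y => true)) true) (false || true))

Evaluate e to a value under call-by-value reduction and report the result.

Trace:
step 0: (((\x.(\y.true)) true) (false || true))
step 1: [beta@0] ((\y.true) (false || true))
step 2: [delta@1] ((\y.true) true)
step 3: [beta@root] true

Answer: true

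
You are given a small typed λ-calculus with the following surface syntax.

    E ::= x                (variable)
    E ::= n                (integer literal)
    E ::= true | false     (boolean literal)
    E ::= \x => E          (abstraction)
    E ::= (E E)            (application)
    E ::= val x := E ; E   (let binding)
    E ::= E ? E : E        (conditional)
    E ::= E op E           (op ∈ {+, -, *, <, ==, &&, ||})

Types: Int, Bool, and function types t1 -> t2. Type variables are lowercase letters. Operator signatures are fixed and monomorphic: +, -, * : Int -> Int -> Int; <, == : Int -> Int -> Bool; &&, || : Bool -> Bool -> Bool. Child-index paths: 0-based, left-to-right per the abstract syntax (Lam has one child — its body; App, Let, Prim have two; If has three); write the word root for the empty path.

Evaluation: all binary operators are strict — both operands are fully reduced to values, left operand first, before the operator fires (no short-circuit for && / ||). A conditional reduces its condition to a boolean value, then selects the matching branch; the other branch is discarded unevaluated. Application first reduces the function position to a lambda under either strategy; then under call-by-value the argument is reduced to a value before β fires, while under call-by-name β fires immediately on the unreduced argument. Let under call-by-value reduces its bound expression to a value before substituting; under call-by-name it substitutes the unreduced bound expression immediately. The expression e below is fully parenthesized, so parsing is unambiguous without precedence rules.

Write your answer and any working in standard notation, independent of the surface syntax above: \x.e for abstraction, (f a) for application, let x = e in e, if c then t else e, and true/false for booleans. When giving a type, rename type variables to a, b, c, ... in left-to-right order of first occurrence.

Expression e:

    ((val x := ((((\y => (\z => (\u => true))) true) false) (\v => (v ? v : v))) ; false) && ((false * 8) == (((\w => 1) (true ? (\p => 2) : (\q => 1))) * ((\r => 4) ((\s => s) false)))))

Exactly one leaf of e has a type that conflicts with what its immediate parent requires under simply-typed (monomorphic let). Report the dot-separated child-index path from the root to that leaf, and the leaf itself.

Trace:
\u._ : c -> Bool
\z._ : b -> c -> Bool
\y._ : a -> b -> c -> Bool
  unify a -> b -> c -> Bool ~ Bool -> d
  unify a ~ Bool
  unify b -> c -> Bool ~ d
_ _ : b -> c -> Bool
  unify b -> c -> Bool ~ Bool -> e
  unify b ~ Bool
  unify c -> Bool ~ e
_ _ : c -> Bool
v : f
  unify f ~ Bool
v : Bool
v : Bool
  unify Bool ~ Bool
\v._ : Bool -> Bool
  unify c -> Bool ~ (Bool -> Bool) -> g
  unify c ~ Bool -> Bool
  unify Bool ~ g
_ _ : Bool
let x : Bool
  unify Bool ~ Bool
  unify Bool ~ Int
  FAIL: mismatch Bool ~ Int

Answer: 1.0.0 : false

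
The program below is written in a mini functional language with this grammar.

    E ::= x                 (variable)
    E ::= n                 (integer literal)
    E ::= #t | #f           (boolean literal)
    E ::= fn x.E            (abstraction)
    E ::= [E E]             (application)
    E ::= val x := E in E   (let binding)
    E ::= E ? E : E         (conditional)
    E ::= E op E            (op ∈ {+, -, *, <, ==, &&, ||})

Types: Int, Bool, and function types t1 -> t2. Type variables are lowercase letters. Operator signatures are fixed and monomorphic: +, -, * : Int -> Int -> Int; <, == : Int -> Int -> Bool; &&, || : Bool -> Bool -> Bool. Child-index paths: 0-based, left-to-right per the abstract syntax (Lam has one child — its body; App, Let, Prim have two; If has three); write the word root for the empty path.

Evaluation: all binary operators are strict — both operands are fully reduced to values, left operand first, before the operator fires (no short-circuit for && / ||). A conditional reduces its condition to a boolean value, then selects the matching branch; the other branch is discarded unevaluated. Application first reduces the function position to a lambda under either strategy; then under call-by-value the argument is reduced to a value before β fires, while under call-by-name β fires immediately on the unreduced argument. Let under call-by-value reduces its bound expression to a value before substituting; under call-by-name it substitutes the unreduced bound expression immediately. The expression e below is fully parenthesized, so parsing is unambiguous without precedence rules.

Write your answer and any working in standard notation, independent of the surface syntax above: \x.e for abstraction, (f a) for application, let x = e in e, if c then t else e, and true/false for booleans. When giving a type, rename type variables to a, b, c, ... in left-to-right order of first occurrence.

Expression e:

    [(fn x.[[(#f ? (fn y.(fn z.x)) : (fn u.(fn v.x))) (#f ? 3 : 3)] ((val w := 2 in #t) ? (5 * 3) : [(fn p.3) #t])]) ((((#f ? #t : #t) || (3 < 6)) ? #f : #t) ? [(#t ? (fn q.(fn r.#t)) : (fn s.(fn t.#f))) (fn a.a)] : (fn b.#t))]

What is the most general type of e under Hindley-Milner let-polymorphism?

Derivation:
  unify Bool ~ Bool
x : a
\z._ : c -> a
\y._ : b -> c -> a
x : a
\v._ : e -> a
\u._ : d -> e -> a
  unify b -> c -> a ~ d -> e -> a
  unify b ~ d
  unify c -> a ~ e -> a
  unify c ~ e
  unify a ~ a
  unify Bool ~ Bool
  unify Int ~ Int
  unify d -> e -> a ~ Int -> f
  unify d ~ Int
  unify e -> a ~ f
_ _ : e -> a
let w : Int
  unify Bool ~ Bool
  unify Int ~ Int
  unify Int ~ Int
\p._ : g -> Int
  unify g -> Int ~ Bool -> h
  unify g ~ Bool
  unify Int ~ h
_ _ : Int
  unify Int ~ Int
  unify e -> a ~ Int -> i
  unify e ~ Int
  unify a ~ i
_ _ : i
\x._ : i -> i
  unify Bool ~ Bool
  unify Bool ~ Bool
  unify Bool ~ Bool
  unify Int ~ Int
  unify Int ~ Int
  unify Bool ~ Bool
  unify Bool ~ Bool
  unify Bool ~ Bool
  unify Bool ~ Bool
  unify Bool ~ Bool
\r._ : k -> Bool
\q._ : j -> k -> Bool
\t._ : m -> Bool
\s._ : l -> m -> Bool
  unify j -> k -> Bool ~ l -> m -> Bool
  unify j ~ l
  unify k -> Bool ~ m -> Bool
  unify k ~ m
  unify Bool ~ Bool
a : n
\a._ : n -> n
  unify l -> m -> Bool ~ (n -> n) -> o
  unify l ~ n -> n
  unify m -> Bool ~ o
_ _ : m -> Bool
\b._ : p -> Bool
  unify m -> Bool ~ p -> Bool
  unify m ~ p
  unify Bool ~ Bool
  unify i -> i ~ (p -> Bool) -> q
  unify i ~ p -> Bool
  unify p -> Bool ~ q
_ _ : p -> Bool

Answer: a -> Bool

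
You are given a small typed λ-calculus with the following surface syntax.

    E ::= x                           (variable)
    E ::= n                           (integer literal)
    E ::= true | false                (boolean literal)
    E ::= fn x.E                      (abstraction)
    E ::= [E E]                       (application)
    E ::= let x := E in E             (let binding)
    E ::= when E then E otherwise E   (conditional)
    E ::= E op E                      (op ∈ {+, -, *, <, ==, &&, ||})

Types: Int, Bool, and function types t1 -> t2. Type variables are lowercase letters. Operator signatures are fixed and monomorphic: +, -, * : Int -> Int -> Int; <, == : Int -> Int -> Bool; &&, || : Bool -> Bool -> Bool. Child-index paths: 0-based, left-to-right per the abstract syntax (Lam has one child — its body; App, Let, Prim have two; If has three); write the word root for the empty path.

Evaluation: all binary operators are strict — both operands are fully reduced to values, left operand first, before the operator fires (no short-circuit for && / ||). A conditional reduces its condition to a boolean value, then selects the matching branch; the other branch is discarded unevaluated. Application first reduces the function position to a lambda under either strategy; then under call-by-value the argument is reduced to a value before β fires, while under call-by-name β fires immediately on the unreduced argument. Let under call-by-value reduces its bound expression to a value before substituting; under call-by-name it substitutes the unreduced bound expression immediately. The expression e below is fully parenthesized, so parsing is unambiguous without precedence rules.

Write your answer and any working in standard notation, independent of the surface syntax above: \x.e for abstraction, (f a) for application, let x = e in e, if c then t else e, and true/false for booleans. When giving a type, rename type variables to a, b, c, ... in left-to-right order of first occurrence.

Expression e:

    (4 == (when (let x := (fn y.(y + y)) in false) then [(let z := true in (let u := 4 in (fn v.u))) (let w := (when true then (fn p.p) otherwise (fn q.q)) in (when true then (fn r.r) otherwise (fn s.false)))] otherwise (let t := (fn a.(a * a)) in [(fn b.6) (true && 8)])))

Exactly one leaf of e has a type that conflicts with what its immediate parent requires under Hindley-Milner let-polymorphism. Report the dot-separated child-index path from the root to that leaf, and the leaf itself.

Answer: 1.2.1.1.1 : 8

Trace:
  unify Int ~ Int
y : a
  unify a ~ Int
y : Int
  unify Int ~ Int
\y._ : Int -> Int
let x : Int -> Int
  unify Bool ~ Bool
let z : Bool
let u : Int
u : Int
\v._ : b -> Int
  unify Bool ~ Bool
p : c
\p._ : c -> c
q : d
\q._ : d -> d
  unify c -> c ~ d -> d
  unify c ~ d
  unify d ~ d
let w : forall. d -> d
  unify Bool ~ Bool
r : e
\r._ : e -> e
\s._ : f -> Bool
  unify e -> e ~ f -> Bool
  unify e ~ f
  unify f ~ Bool
  unify b -> Int ~ (Bool -> Bool) -> g
  unify b ~ Bool -> Bool
  unify Int ~ g
_ _ : Int
a : h
  unify h ~ Int
a : Int
  unify Int ~ Int
\a._ : Int -> Int
let t : Int -> Int
\b._ : i -> Int
  unify Bool ~ Bool
  unify Int ~ Bool
  FAIL: mismatch Int ~ Bool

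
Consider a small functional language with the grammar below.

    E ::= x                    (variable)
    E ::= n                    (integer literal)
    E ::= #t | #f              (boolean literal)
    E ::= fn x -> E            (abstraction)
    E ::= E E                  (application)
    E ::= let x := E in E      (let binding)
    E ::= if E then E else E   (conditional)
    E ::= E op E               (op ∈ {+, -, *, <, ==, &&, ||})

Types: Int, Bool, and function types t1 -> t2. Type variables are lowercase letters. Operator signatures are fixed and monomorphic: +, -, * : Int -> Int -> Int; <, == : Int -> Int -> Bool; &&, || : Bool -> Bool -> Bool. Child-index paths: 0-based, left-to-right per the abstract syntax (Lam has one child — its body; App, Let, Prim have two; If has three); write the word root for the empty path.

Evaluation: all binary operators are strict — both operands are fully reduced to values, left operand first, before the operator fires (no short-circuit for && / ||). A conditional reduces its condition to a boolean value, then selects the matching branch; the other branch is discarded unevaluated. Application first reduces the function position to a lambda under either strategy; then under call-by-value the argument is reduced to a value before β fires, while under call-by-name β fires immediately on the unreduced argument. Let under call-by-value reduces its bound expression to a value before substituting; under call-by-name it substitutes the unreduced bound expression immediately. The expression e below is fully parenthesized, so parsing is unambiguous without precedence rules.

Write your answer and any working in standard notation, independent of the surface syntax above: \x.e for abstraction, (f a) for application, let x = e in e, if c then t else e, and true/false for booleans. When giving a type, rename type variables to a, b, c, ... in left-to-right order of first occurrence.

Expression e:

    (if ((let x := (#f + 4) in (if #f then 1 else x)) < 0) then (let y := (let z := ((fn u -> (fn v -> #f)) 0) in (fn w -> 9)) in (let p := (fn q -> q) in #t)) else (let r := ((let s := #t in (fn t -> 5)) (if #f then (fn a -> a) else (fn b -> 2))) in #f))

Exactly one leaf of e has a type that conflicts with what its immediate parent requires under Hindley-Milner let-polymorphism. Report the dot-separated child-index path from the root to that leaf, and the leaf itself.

Answer: 0.0.0.0 : false

Derivation:
  unify Bool ~ Int
  FAIL: mismatch Bool ~ Int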